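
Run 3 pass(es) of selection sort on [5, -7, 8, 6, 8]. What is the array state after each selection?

Pass 1: Select minimum -7 at index 1, swap -> [-7, 5, 8, 6, 8]
Pass 2: Select minimum 5 at index 1, swap -> [-7, 5, 8, 6, 8]
Pass 3: Select minimum 6 at index 3, swap -> [-7, 5, 6, 8, 8]


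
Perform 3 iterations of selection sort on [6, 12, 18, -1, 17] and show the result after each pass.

Pass 1: Select minimum -1 at index 3, swap -> [-1, 12, 18, 6, 17]
Pass 2: Select minimum 6 at index 3, swap -> [-1, 6, 18, 12, 17]
Pass 3: Select minimum 12 at index 3, swap -> [-1, 6, 12, 18, 17]


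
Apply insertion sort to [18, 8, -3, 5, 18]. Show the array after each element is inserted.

First element 18 is already 'sorted'
Insert 8: shifted 1 elements -> [8, 18, -3, 5, 18]
Insert -3: shifted 2 elements -> [-3, 8, 18, 5, 18]
Insert 5: shifted 2 elements -> [-3, 5, 8, 18, 18]
Insert 18: shifted 0 elements -> [-3, 5, 8, 18, 18]


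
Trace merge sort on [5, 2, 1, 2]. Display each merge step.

Divide and conquer:
  Merge [5] + [2] -> [2, 5]
  Merge [1] + [2] -> [1, 2]
  Merge [2, 5] + [1, 2] -> [1, 2, 2, 5]


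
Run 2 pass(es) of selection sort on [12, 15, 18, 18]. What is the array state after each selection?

Pass 1: Select minimum 12 at index 0, swap -> [12, 15, 18, 18]
Pass 2: Select minimum 15 at index 1, swap -> [12, 15, 18, 18]


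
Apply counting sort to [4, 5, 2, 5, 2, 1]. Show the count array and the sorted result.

Count array: [0, 1, 2, 0, 1, 2]
(count[i] = number of elements equal to i)
Cumulative count: [0, 1, 3, 3, 4, 6]
Sorted: [1, 2, 2, 4, 5, 5]


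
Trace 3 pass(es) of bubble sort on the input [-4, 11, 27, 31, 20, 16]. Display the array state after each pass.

After pass 1: [-4, 11, 27, 20, 16, 31] (2 swaps)
After pass 2: [-4, 11, 20, 16, 27, 31] (2 swaps)
After pass 3: [-4, 11, 16, 20, 27, 31] (1 swaps)
Total swaps: 5


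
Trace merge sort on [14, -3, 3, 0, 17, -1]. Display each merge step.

Divide and conquer:
  Merge [-3] + [3] -> [-3, 3]
  Merge [14] + [-3, 3] -> [-3, 3, 14]
  Merge [17] + [-1] -> [-1, 17]
  Merge [0] + [-1, 17] -> [-1, 0, 17]
  Merge [-3, 3, 14] + [-1, 0, 17] -> [-3, -1, 0, 3, 14, 17]


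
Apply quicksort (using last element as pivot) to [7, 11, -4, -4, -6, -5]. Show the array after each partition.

Partition 1: pivot=-5 at index 1 -> [-6, -5, -4, -4, 7, 11]
Partition 2: pivot=11 at index 5 -> [-6, -5, -4, -4, 7, 11]
Partition 3: pivot=7 at index 4 -> [-6, -5, -4, -4, 7, 11]
Partition 4: pivot=-4 at index 3 -> [-6, -5, -4, -4, 7, 11]


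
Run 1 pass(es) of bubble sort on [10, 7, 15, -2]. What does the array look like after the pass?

After pass 1: [7, 10, -2, 15] (2 swaps)
Total swaps: 2


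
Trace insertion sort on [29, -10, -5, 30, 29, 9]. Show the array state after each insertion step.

First element 29 is already 'sorted'
Insert -10: shifted 1 elements -> [-10, 29, -5, 30, 29, 9]
Insert -5: shifted 1 elements -> [-10, -5, 29, 30, 29, 9]
Insert 30: shifted 0 elements -> [-10, -5, 29, 30, 29, 9]
Insert 29: shifted 1 elements -> [-10, -5, 29, 29, 30, 9]
Insert 9: shifted 3 elements -> [-10, -5, 9, 29, 29, 30]


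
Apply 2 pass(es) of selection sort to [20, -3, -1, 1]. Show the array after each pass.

Pass 1: Select minimum -3 at index 1, swap -> [-3, 20, -1, 1]
Pass 2: Select minimum -1 at index 2, swap -> [-3, -1, 20, 1]


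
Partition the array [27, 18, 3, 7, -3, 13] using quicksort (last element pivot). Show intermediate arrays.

Partition 1: pivot=13 at index 3 -> [3, 7, -3, 13, 27, 18]
Partition 2: pivot=-3 at index 0 -> [-3, 7, 3, 13, 27, 18]
Partition 3: pivot=3 at index 1 -> [-3, 3, 7, 13, 27, 18]
Partition 4: pivot=18 at index 4 -> [-3, 3, 7, 13, 18, 27]


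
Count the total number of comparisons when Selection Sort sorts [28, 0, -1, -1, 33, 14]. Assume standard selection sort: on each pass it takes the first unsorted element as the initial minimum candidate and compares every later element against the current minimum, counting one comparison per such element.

Pass 1: scan indices 1..5 for the minimum = 5 comparison(s); min is -1, place at index 0 -> [-1, 0, 28, -1, 33, 14]
Pass 2: scan indices 2..5 for the minimum = 4 comparison(s); min is -1, place at index 1 -> [-1, -1, 28, 0, 33, 14]
Pass 3: scan indices 3..5 for the minimum = 3 comparison(s); min is 0, place at index 2 -> [-1, -1, 0, 28, 33, 14]
Pass 4: scan indices 4..5 for the minimum = 2 comparison(s); min is 14, place at index 3 -> [-1, -1, 0, 14, 33, 28]
Pass 5: scan indices 5..5 for the minimum = 1 comparison(s); min is 28, place at index 4 -> [-1, -1, 0, 14, 28, 33]
Selection sort always scans the whole unsorted suffix, so the count is (n-1) + (n-2) + ... + 1 = n(n-1)/2 = 6*5/2 = 15 regardless of the input order.
Total comparisons: 5 + 4 + 3 + 2 + 1 = 15


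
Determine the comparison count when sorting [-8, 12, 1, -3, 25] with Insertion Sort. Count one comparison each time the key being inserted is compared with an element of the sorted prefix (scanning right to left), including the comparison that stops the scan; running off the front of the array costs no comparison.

Insert 12: -8 <= 12 (stop) = 1 comparison(s) -> [-8, 12, 1, -3, 25]
Insert 1: 12 > 1 (shift), -8 <= 1 (stop) = 2 comparison(s) -> [-8, 1, 12, -3, 25]
Insert -3: 12 > -3 (shift), 1 > -3 (shift), -8 <= -3 (stop) = 3 comparison(s) -> [-8, -3, 1, 12, 25]
Insert 25: 12 <= 25 (stop) = 1 comparison(s) -> [-8, -3, 1, 12, 25]
Total comparisons: 1 + 2 + 3 + 1 = 7


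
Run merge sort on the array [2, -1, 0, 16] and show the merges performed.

Divide and conquer:
  Merge [2] + [-1] -> [-1, 2]
  Merge [0] + [16] -> [0, 16]
  Merge [-1, 2] + [0, 16] -> [-1, 0, 2, 16]


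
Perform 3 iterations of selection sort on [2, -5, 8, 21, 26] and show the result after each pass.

Pass 1: Select minimum -5 at index 1, swap -> [-5, 2, 8, 21, 26]
Pass 2: Select minimum 2 at index 1, swap -> [-5, 2, 8, 21, 26]
Pass 3: Select minimum 8 at index 2, swap -> [-5, 2, 8, 21, 26]


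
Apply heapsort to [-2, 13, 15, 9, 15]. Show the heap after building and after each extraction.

Build heap: [15, 13, 15, 9, -2]
Extract 15: [15, 13, -2, 9, 15]
Extract 15: [13, 9, -2, 15, 15]
Extract 13: [9, -2, 13, 15, 15]
Extract 9: [-2, 9, 13, 15, 15]


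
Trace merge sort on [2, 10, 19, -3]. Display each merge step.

Divide and conquer:
  Merge [2] + [10] -> [2, 10]
  Merge [19] + [-3] -> [-3, 19]
  Merge [2, 10] + [-3, 19] -> [-3, 2, 10, 19]


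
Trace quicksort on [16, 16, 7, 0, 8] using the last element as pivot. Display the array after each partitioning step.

Partition 1: pivot=8 at index 2 -> [7, 0, 8, 16, 16]
Partition 2: pivot=0 at index 0 -> [0, 7, 8, 16, 16]
Partition 3: pivot=16 at index 4 -> [0, 7, 8, 16, 16]


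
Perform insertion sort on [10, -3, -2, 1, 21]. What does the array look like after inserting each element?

First element 10 is already 'sorted'
Insert -3: shifted 1 elements -> [-3, 10, -2, 1, 21]
Insert -2: shifted 1 elements -> [-3, -2, 10, 1, 21]
Insert 1: shifted 1 elements -> [-3, -2, 1, 10, 21]
Insert 21: shifted 0 elements -> [-3, -2, 1, 10, 21]


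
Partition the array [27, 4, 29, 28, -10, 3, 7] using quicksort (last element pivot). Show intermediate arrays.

Partition 1: pivot=7 at index 3 -> [4, -10, 3, 7, 27, 29, 28]
Partition 2: pivot=3 at index 1 -> [-10, 3, 4, 7, 27, 29, 28]
Partition 3: pivot=28 at index 5 -> [-10, 3, 4, 7, 27, 28, 29]


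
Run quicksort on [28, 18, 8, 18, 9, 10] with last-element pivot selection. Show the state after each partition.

Partition 1: pivot=10 at index 2 -> [8, 9, 10, 18, 18, 28]
Partition 2: pivot=9 at index 1 -> [8, 9, 10, 18, 18, 28]
Partition 3: pivot=28 at index 5 -> [8, 9, 10, 18, 18, 28]
Partition 4: pivot=18 at index 4 -> [8, 9, 10, 18, 18, 28]


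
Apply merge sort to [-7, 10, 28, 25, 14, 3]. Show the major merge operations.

Divide and conquer:
  Merge [10] + [28] -> [10, 28]
  Merge [-7] + [10, 28] -> [-7, 10, 28]
  Merge [14] + [3] -> [3, 14]
  Merge [25] + [3, 14] -> [3, 14, 25]
  Merge [-7, 10, 28] + [3, 14, 25] -> [-7, 3, 10, 14, 25, 28]


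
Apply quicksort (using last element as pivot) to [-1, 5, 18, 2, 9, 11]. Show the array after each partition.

Partition 1: pivot=11 at index 4 -> [-1, 5, 2, 9, 11, 18]
Partition 2: pivot=9 at index 3 -> [-1, 5, 2, 9, 11, 18]
Partition 3: pivot=2 at index 1 -> [-1, 2, 5, 9, 11, 18]


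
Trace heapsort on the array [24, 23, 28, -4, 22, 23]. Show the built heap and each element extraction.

Build heap: [28, 23, 24, -4, 22, 23]
Extract 28: [24, 23, 23, -4, 22, 28]
Extract 24: [23, 22, 23, -4, 24, 28]
Extract 23: [23, 22, -4, 23, 24, 28]
Extract 23: [22, -4, 23, 23, 24, 28]
Extract 22: [-4, 22, 23, 23, 24, 28]


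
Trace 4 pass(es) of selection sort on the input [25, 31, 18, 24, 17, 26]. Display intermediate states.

Pass 1: Select minimum 17 at index 4, swap -> [17, 31, 18, 24, 25, 26]
Pass 2: Select minimum 18 at index 2, swap -> [17, 18, 31, 24, 25, 26]
Pass 3: Select minimum 24 at index 3, swap -> [17, 18, 24, 31, 25, 26]
Pass 4: Select minimum 25 at index 4, swap -> [17, 18, 24, 25, 31, 26]


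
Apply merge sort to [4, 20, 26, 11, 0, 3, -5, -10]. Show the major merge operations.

Divide and conquer:
  Merge [4] + [20] -> [4, 20]
  Merge [26] + [11] -> [11, 26]
  Merge [4, 20] + [11, 26] -> [4, 11, 20, 26]
  Merge [0] + [3] -> [0, 3]
  Merge [-5] + [-10] -> [-10, -5]
  Merge [0, 3] + [-10, -5] -> [-10, -5, 0, 3]
  Merge [4, 11, 20, 26] + [-10, -5, 0, 3] -> [-10, -5, 0, 3, 4, 11, 20, 26]


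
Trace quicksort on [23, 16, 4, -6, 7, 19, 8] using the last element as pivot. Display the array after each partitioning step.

Partition 1: pivot=8 at index 3 -> [4, -6, 7, 8, 23, 19, 16]
Partition 2: pivot=7 at index 2 -> [4, -6, 7, 8, 23, 19, 16]
Partition 3: pivot=-6 at index 0 -> [-6, 4, 7, 8, 23, 19, 16]
Partition 4: pivot=16 at index 4 -> [-6, 4, 7, 8, 16, 19, 23]
Partition 5: pivot=23 at index 6 -> [-6, 4, 7, 8, 16, 19, 23]


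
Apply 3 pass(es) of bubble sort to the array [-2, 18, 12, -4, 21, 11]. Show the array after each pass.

After pass 1: [-2, 12, -4, 18, 11, 21] (3 swaps)
After pass 2: [-2, -4, 12, 11, 18, 21] (2 swaps)
After pass 3: [-4, -2, 11, 12, 18, 21] (2 swaps)
Total swaps: 7


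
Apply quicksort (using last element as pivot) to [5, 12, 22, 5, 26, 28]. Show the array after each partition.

Partition 1: pivot=28 at index 5 -> [5, 12, 22, 5, 26, 28]
Partition 2: pivot=26 at index 4 -> [5, 12, 22, 5, 26, 28]
Partition 3: pivot=5 at index 1 -> [5, 5, 22, 12, 26, 28]
Partition 4: pivot=12 at index 2 -> [5, 5, 12, 22, 26, 28]


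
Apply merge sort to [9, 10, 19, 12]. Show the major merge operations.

Divide and conquer:
  Merge [9] + [10] -> [9, 10]
  Merge [19] + [12] -> [12, 19]
  Merge [9, 10] + [12, 19] -> [9, 10, 12, 19]


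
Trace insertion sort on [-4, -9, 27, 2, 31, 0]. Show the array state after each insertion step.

First element -4 is already 'sorted'
Insert -9: shifted 1 elements -> [-9, -4, 27, 2, 31, 0]
Insert 27: shifted 0 elements -> [-9, -4, 27, 2, 31, 0]
Insert 2: shifted 1 elements -> [-9, -4, 2, 27, 31, 0]
Insert 31: shifted 0 elements -> [-9, -4, 2, 27, 31, 0]
Insert 0: shifted 3 elements -> [-9, -4, 0, 2, 27, 31]


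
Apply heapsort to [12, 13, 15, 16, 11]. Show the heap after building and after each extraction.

Build heap: [16, 13, 15, 12, 11]
Extract 16: [15, 13, 11, 12, 16]
Extract 15: [13, 12, 11, 15, 16]
Extract 13: [12, 11, 13, 15, 16]
Extract 12: [11, 12, 13, 15, 16]


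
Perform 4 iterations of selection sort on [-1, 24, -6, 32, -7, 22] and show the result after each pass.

Pass 1: Select minimum -7 at index 4, swap -> [-7, 24, -6, 32, -1, 22]
Pass 2: Select minimum -6 at index 2, swap -> [-7, -6, 24, 32, -1, 22]
Pass 3: Select minimum -1 at index 4, swap -> [-7, -6, -1, 32, 24, 22]
Pass 4: Select minimum 22 at index 5, swap -> [-7, -6, -1, 22, 24, 32]


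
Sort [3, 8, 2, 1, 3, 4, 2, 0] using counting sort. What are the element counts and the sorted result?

Count array: [1, 1, 2, 2, 1, 0, 0, 0, 1]
(count[i] = number of elements equal to i)
Cumulative count: [1, 2, 4, 6, 7, 7, 7, 7, 8]
Sorted: [0, 1, 2, 2, 3, 3, 4, 8]


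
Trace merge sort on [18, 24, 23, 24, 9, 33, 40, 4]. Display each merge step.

Divide and conquer:
  Merge [18] + [24] -> [18, 24]
  Merge [23] + [24] -> [23, 24]
  Merge [18, 24] + [23, 24] -> [18, 23, 24, 24]
  Merge [9] + [33] -> [9, 33]
  Merge [40] + [4] -> [4, 40]
  Merge [9, 33] + [4, 40] -> [4, 9, 33, 40]
  Merge [18, 23, 24, 24] + [4, 9, 33, 40] -> [4, 9, 18, 23, 24, 24, 33, 40]


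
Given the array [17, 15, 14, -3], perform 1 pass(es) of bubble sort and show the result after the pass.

After pass 1: [15, 14, -3, 17] (3 swaps)
Total swaps: 3


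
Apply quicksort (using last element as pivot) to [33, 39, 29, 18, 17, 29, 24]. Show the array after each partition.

Partition 1: pivot=24 at index 2 -> [18, 17, 24, 33, 39, 29, 29]
Partition 2: pivot=17 at index 0 -> [17, 18, 24, 33, 39, 29, 29]
Partition 3: pivot=29 at index 4 -> [17, 18, 24, 29, 29, 33, 39]
Partition 4: pivot=39 at index 6 -> [17, 18, 24, 29, 29, 33, 39]


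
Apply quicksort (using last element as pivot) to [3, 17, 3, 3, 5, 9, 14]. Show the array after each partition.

Partition 1: pivot=14 at index 5 -> [3, 3, 3, 5, 9, 14, 17]
Partition 2: pivot=9 at index 4 -> [3, 3, 3, 5, 9, 14, 17]
Partition 3: pivot=5 at index 3 -> [3, 3, 3, 5, 9, 14, 17]
Partition 4: pivot=3 at index 2 -> [3, 3, 3, 5, 9, 14, 17]
Partition 5: pivot=3 at index 1 -> [3, 3, 3, 5, 9, 14, 17]


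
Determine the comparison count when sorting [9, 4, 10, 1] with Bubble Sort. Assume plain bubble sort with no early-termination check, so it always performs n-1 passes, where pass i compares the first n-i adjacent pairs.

Pass 1: compare adjacent pairs (0,1)..(2,3) = 3 comparison(s), 2 swap(s) -> [4, 9, 1, 10]
Pass 2: compare adjacent pairs (0,1)..(1,2) = 2 comparison(s), 1 swap(s) -> [4, 1, 9, 10]
Pass 3: compare adjacent pairs (0,1)..(0,1) = 1 comparison(s), 1 swap(s) -> [1, 4, 9, 10]
Total comparisons: 3 + 2 + 1 = 6


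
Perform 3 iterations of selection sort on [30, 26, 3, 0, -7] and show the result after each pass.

Pass 1: Select minimum -7 at index 4, swap -> [-7, 26, 3, 0, 30]
Pass 2: Select minimum 0 at index 3, swap -> [-7, 0, 3, 26, 30]
Pass 3: Select minimum 3 at index 2, swap -> [-7, 0, 3, 26, 30]


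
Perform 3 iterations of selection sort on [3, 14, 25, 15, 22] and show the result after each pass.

Pass 1: Select minimum 3 at index 0, swap -> [3, 14, 25, 15, 22]
Pass 2: Select minimum 14 at index 1, swap -> [3, 14, 25, 15, 22]
Pass 3: Select minimum 15 at index 3, swap -> [3, 14, 15, 25, 22]


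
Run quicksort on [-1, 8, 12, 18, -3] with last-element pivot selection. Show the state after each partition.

Partition 1: pivot=-3 at index 0 -> [-3, 8, 12, 18, -1]
Partition 2: pivot=-1 at index 1 -> [-3, -1, 12, 18, 8]
Partition 3: pivot=8 at index 2 -> [-3, -1, 8, 18, 12]
Partition 4: pivot=12 at index 3 -> [-3, -1, 8, 12, 18]


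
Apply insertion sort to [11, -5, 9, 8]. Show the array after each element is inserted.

First element 11 is already 'sorted'
Insert -5: shifted 1 elements -> [-5, 11, 9, 8]
Insert 9: shifted 1 elements -> [-5, 9, 11, 8]
Insert 8: shifted 2 elements -> [-5, 8, 9, 11]


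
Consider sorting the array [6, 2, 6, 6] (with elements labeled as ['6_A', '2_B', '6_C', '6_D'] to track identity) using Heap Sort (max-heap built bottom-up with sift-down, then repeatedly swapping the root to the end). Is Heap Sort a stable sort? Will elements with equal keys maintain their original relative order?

Trace Heap Sort on the labeled array (the key is the number; the letter only tracks identity):
  Build max-heap: [6_A, 6_D, 6_C, 2_B]
  Swap root 6_A to index 3, re-heapify first 3 -> [6_D, 2_B, 6_C, 6_A]
  Swap root 6_D to index 2, re-heapify first 2 -> [6_C, 2_B, 6_D, 6_A]
  Swap root 6_C to index 1, re-heapify first 1 -> [2_B, 6_C, 6_D, 6_A]
Final order: [2_B, 6_C, 6_D, 6_A]
Equal keys:
  value 6: originally 6_A, 6_C, 6_D; after sorting 6_C, 6_D, 6_A -> order changed
Equal keys were reordered, so Heap Sort is not stable: heap construction and root-to-end swaps move elements without regard to the original order of equal keys. (One such input is enough; an unstable sort may happen to preserve order on other inputs, but it gives no guarantee.)
Answer: Not stable


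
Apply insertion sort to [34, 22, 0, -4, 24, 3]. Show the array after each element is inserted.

First element 34 is already 'sorted'
Insert 22: shifted 1 elements -> [22, 34, 0, -4, 24, 3]
Insert 0: shifted 2 elements -> [0, 22, 34, -4, 24, 3]
Insert -4: shifted 3 elements -> [-4, 0, 22, 34, 24, 3]
Insert 24: shifted 1 elements -> [-4, 0, 22, 24, 34, 3]
Insert 3: shifted 3 elements -> [-4, 0, 3, 22, 24, 34]


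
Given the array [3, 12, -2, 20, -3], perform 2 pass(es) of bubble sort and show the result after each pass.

After pass 1: [3, -2, 12, -3, 20] (2 swaps)
After pass 2: [-2, 3, -3, 12, 20] (2 swaps)
Total swaps: 4


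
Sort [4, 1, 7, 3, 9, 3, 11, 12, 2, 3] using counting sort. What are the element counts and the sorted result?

Count array: [0, 1, 1, 3, 1, 0, 0, 1, 0, 1, 0, 1, 1]
(count[i] = number of elements equal to i)
Cumulative count: [0, 1, 2, 5, 6, 6, 6, 7, 7, 8, 8, 9, 10]
Sorted: [1, 2, 3, 3, 3, 4, 7, 9, 11, 12]


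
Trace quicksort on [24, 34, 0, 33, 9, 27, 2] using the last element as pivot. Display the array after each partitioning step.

Partition 1: pivot=2 at index 1 -> [0, 2, 24, 33, 9, 27, 34]
Partition 2: pivot=34 at index 6 -> [0, 2, 24, 33, 9, 27, 34]
Partition 3: pivot=27 at index 4 -> [0, 2, 24, 9, 27, 33, 34]
Partition 4: pivot=9 at index 2 -> [0, 2, 9, 24, 27, 33, 34]


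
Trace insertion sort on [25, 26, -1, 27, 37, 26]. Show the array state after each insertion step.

First element 25 is already 'sorted'
Insert 26: shifted 0 elements -> [25, 26, -1, 27, 37, 26]
Insert -1: shifted 2 elements -> [-1, 25, 26, 27, 37, 26]
Insert 27: shifted 0 elements -> [-1, 25, 26, 27, 37, 26]
Insert 37: shifted 0 elements -> [-1, 25, 26, 27, 37, 26]
Insert 26: shifted 2 elements -> [-1, 25, 26, 26, 27, 37]


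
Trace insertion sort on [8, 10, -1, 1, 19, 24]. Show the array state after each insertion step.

First element 8 is already 'sorted'
Insert 10: shifted 0 elements -> [8, 10, -1, 1, 19, 24]
Insert -1: shifted 2 elements -> [-1, 8, 10, 1, 19, 24]
Insert 1: shifted 2 elements -> [-1, 1, 8, 10, 19, 24]
Insert 19: shifted 0 elements -> [-1, 1, 8, 10, 19, 24]
Insert 24: shifted 0 elements -> [-1, 1, 8, 10, 19, 24]


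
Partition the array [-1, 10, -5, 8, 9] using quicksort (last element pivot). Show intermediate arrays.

Partition 1: pivot=9 at index 3 -> [-1, -5, 8, 9, 10]
Partition 2: pivot=8 at index 2 -> [-1, -5, 8, 9, 10]
Partition 3: pivot=-5 at index 0 -> [-5, -1, 8, 9, 10]


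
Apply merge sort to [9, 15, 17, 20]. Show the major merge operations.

Divide and conquer:
  Merge [9] + [15] -> [9, 15]
  Merge [17] + [20] -> [17, 20]
  Merge [9, 15] + [17, 20] -> [9, 15, 17, 20]


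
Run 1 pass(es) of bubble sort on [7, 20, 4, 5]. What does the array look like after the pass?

After pass 1: [7, 4, 5, 20] (2 swaps)
Total swaps: 2


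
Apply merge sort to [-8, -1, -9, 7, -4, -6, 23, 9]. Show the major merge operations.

Divide and conquer:
  Merge [-8] + [-1] -> [-8, -1]
  Merge [-9] + [7] -> [-9, 7]
  Merge [-8, -1] + [-9, 7] -> [-9, -8, -1, 7]
  Merge [-4] + [-6] -> [-6, -4]
  Merge [23] + [9] -> [9, 23]
  Merge [-6, -4] + [9, 23] -> [-6, -4, 9, 23]
  Merge [-9, -8, -1, 7] + [-6, -4, 9, 23] -> [-9, -8, -6, -4, -1, 7, 9, 23]


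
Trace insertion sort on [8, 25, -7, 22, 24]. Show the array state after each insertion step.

First element 8 is already 'sorted'
Insert 25: shifted 0 elements -> [8, 25, -7, 22, 24]
Insert -7: shifted 2 elements -> [-7, 8, 25, 22, 24]
Insert 22: shifted 1 elements -> [-7, 8, 22, 25, 24]
Insert 24: shifted 1 elements -> [-7, 8, 22, 24, 25]


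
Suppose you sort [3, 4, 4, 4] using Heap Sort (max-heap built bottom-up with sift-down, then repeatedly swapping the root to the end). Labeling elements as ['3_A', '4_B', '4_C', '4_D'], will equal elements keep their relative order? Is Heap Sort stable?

Trace Heap Sort on the labeled array (the key is the number; the letter only tracks identity):
  Build max-heap: [4_B, 4_D, 4_C, 3_A]
  Swap root 4_B to index 3, re-heapify first 3 -> [4_D, 3_A, 4_C, 4_B]
  Swap root 4_D to index 2, re-heapify first 2 -> [4_C, 3_A, 4_D, 4_B]
  Swap root 4_C to index 1, re-heapify first 1 -> [3_A, 4_C, 4_D, 4_B]
Final order: [3_A, 4_C, 4_D, 4_B]
Equal keys:
  value 4: originally 4_B, 4_C, 4_D; after sorting 4_C, 4_D, 4_B -> order changed
Equal keys were reordered, so Heap Sort is not stable: heap construction and root-to-end swaps move elements without regard to the original order of equal keys. (One such input is enough; an unstable sort may happen to preserve order on other inputs, but it gives no guarantee.)
Answer: Not stable


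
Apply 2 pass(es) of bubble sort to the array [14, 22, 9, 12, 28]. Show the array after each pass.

After pass 1: [14, 9, 12, 22, 28] (2 swaps)
After pass 2: [9, 12, 14, 22, 28] (2 swaps)
Total swaps: 4


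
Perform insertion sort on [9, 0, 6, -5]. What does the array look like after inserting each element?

First element 9 is already 'sorted'
Insert 0: shifted 1 elements -> [0, 9, 6, -5]
Insert 6: shifted 1 elements -> [0, 6, 9, -5]
Insert -5: shifted 3 elements -> [-5, 0, 6, 9]


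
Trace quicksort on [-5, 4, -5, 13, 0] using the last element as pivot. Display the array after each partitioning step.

Partition 1: pivot=0 at index 2 -> [-5, -5, 0, 13, 4]
Partition 2: pivot=-5 at index 1 -> [-5, -5, 0, 13, 4]
Partition 3: pivot=4 at index 3 -> [-5, -5, 0, 4, 13]


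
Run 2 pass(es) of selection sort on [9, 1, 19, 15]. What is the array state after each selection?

Pass 1: Select minimum 1 at index 1, swap -> [1, 9, 19, 15]
Pass 2: Select minimum 9 at index 1, swap -> [1, 9, 19, 15]


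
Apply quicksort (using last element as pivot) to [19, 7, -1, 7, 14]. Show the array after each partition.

Partition 1: pivot=14 at index 3 -> [7, -1, 7, 14, 19]
Partition 2: pivot=7 at index 2 -> [7, -1, 7, 14, 19]
Partition 3: pivot=-1 at index 0 -> [-1, 7, 7, 14, 19]


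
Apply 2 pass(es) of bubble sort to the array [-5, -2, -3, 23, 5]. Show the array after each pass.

After pass 1: [-5, -3, -2, 5, 23] (2 swaps)
After pass 2: [-5, -3, -2, 5, 23] (0 swaps)
Total swaps: 2


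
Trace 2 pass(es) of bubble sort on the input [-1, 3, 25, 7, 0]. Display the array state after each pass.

After pass 1: [-1, 3, 7, 0, 25] (2 swaps)
After pass 2: [-1, 3, 0, 7, 25] (1 swaps)
Total swaps: 3


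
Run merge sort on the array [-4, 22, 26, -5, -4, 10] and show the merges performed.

Divide and conquer:
  Merge [22] + [26] -> [22, 26]
  Merge [-4] + [22, 26] -> [-4, 22, 26]
  Merge [-4] + [10] -> [-4, 10]
  Merge [-5] + [-4, 10] -> [-5, -4, 10]
  Merge [-4, 22, 26] + [-5, -4, 10] -> [-5, -4, -4, 10, 22, 26]


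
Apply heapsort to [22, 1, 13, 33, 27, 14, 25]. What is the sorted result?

Build heap: [33, 27, 25, 1, 22, 14, 13]
Extract 33: [27, 22, 25, 1, 13, 14, 33]
Extract 27: [25, 22, 14, 1, 13, 27, 33]
Extract 25: [22, 13, 14, 1, 25, 27, 33]
Extract 22: [14, 13, 1, 22, 25, 27, 33]
Extract 14: [13, 1, 14, 22, 25, 27, 33]
Extract 13: [1, 13, 14, 22, 25, 27, 33]


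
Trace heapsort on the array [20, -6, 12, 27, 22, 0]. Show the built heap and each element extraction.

Build heap: [27, 22, 12, -6, 20, 0]
Extract 27: [22, 20, 12, -6, 0, 27]
Extract 22: [20, 0, 12, -6, 22, 27]
Extract 20: [12, 0, -6, 20, 22, 27]
Extract 12: [0, -6, 12, 20, 22, 27]
Extract 0: [-6, 0, 12, 20, 22, 27]


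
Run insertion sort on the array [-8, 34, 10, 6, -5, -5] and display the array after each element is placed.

First element -8 is already 'sorted'
Insert 34: shifted 0 elements -> [-8, 34, 10, 6, -5, -5]
Insert 10: shifted 1 elements -> [-8, 10, 34, 6, -5, -5]
Insert 6: shifted 2 elements -> [-8, 6, 10, 34, -5, -5]
Insert -5: shifted 3 elements -> [-8, -5, 6, 10, 34, -5]
Insert -5: shifted 3 elements -> [-8, -5, -5, 6, 10, 34]


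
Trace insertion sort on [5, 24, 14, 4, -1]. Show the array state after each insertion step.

First element 5 is already 'sorted'
Insert 24: shifted 0 elements -> [5, 24, 14, 4, -1]
Insert 14: shifted 1 elements -> [5, 14, 24, 4, -1]
Insert 4: shifted 3 elements -> [4, 5, 14, 24, -1]
Insert -1: shifted 4 elements -> [-1, 4, 5, 14, 24]


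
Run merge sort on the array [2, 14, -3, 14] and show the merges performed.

Divide and conquer:
  Merge [2] + [14] -> [2, 14]
  Merge [-3] + [14] -> [-3, 14]
  Merge [2, 14] + [-3, 14] -> [-3, 2, 14, 14]


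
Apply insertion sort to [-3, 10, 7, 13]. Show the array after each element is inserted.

First element -3 is already 'sorted'
Insert 10: shifted 0 elements -> [-3, 10, 7, 13]
Insert 7: shifted 1 elements -> [-3, 7, 10, 13]
Insert 13: shifted 0 elements -> [-3, 7, 10, 13]


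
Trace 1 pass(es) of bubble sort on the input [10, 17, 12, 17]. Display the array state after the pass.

After pass 1: [10, 12, 17, 17] (1 swaps)
Total swaps: 1


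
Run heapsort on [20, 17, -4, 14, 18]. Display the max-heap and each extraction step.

Build heap: [20, 18, -4, 14, 17]
Extract 20: [18, 17, -4, 14, 20]
Extract 18: [17, 14, -4, 18, 20]
Extract 17: [14, -4, 17, 18, 20]
Extract 14: [-4, 14, 17, 18, 20]


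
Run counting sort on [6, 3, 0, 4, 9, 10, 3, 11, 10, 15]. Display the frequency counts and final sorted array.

Count array: [1, 0, 0, 2, 1, 0, 1, 0, 0, 1, 2, 1, 0, 0, 0, 1]
(count[i] = number of elements equal to i)
Cumulative count: [1, 1, 1, 3, 4, 4, 5, 5, 5, 6, 8, 9, 9, 9, 9, 10]
Sorted: [0, 3, 3, 4, 6, 9, 10, 10, 11, 15]


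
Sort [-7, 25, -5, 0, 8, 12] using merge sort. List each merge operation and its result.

Divide and conquer:
  Merge [25] + [-5] -> [-5, 25]
  Merge [-7] + [-5, 25] -> [-7, -5, 25]
  Merge [8] + [12] -> [8, 12]
  Merge [0] + [8, 12] -> [0, 8, 12]
  Merge [-7, -5, 25] + [0, 8, 12] -> [-7, -5, 0, 8, 12, 25]


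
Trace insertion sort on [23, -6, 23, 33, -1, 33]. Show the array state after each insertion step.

First element 23 is already 'sorted'
Insert -6: shifted 1 elements -> [-6, 23, 23, 33, -1, 33]
Insert 23: shifted 0 elements -> [-6, 23, 23, 33, -1, 33]
Insert 33: shifted 0 elements -> [-6, 23, 23, 33, -1, 33]
Insert -1: shifted 3 elements -> [-6, -1, 23, 23, 33, 33]
Insert 33: shifted 0 elements -> [-6, -1, 23, 23, 33, 33]


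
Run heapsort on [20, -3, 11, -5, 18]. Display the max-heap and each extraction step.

Build heap: [20, 18, 11, -5, -3]
Extract 20: [18, -3, 11, -5, 20]
Extract 18: [11, -3, -5, 18, 20]
Extract 11: [-3, -5, 11, 18, 20]
Extract -3: [-5, -3, 11, 18, 20]


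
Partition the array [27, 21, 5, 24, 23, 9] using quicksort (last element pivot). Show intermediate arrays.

Partition 1: pivot=9 at index 1 -> [5, 9, 27, 24, 23, 21]
Partition 2: pivot=21 at index 2 -> [5, 9, 21, 24, 23, 27]
Partition 3: pivot=27 at index 5 -> [5, 9, 21, 24, 23, 27]
Partition 4: pivot=23 at index 3 -> [5, 9, 21, 23, 24, 27]


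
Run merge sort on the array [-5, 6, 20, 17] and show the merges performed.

Divide and conquer:
  Merge [-5] + [6] -> [-5, 6]
  Merge [20] + [17] -> [17, 20]
  Merge [-5, 6] + [17, 20] -> [-5, 6, 17, 20]


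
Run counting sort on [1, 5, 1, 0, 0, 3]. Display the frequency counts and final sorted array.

Count array: [2, 2, 0, 1, 0, 1]
(count[i] = number of elements equal to i)
Cumulative count: [2, 4, 4, 5, 5, 6]
Sorted: [0, 0, 1, 1, 3, 5]


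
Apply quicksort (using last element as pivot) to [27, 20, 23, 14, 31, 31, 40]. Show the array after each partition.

Partition 1: pivot=40 at index 6 -> [27, 20, 23, 14, 31, 31, 40]
Partition 2: pivot=31 at index 5 -> [27, 20, 23, 14, 31, 31, 40]
Partition 3: pivot=31 at index 4 -> [27, 20, 23, 14, 31, 31, 40]
Partition 4: pivot=14 at index 0 -> [14, 20, 23, 27, 31, 31, 40]
Partition 5: pivot=27 at index 3 -> [14, 20, 23, 27, 31, 31, 40]
Partition 6: pivot=23 at index 2 -> [14, 20, 23, 27, 31, 31, 40]


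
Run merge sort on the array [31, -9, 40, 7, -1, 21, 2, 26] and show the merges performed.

Divide and conquer:
  Merge [31] + [-9] -> [-9, 31]
  Merge [40] + [7] -> [7, 40]
  Merge [-9, 31] + [7, 40] -> [-9, 7, 31, 40]
  Merge [-1] + [21] -> [-1, 21]
  Merge [2] + [26] -> [2, 26]
  Merge [-1, 21] + [2, 26] -> [-1, 2, 21, 26]
  Merge [-9, 7, 31, 40] + [-1, 2, 21, 26] -> [-9, -1, 2, 7, 21, 26, 31, 40]


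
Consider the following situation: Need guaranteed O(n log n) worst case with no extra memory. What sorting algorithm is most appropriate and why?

Best choice: Heapsort
Reason: Heapsort is O(n log n) worst case and sorts in-place; quicksort can degrade to O(n^2)


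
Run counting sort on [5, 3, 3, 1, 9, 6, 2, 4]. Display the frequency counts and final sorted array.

Count array: [0, 1, 1, 2, 1, 1, 1, 0, 0, 1]
(count[i] = number of elements equal to i)
Cumulative count: [0, 1, 2, 4, 5, 6, 7, 7, 7, 8]
Sorted: [1, 2, 3, 3, 4, 5, 6, 9]


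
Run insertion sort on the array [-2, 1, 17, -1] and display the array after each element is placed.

First element -2 is already 'sorted'
Insert 1: shifted 0 elements -> [-2, 1, 17, -1]
Insert 17: shifted 0 elements -> [-2, 1, 17, -1]
Insert -1: shifted 2 elements -> [-2, -1, 1, 17]


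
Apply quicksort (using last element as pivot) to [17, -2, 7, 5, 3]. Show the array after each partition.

Partition 1: pivot=3 at index 1 -> [-2, 3, 7, 5, 17]
Partition 2: pivot=17 at index 4 -> [-2, 3, 7, 5, 17]
Partition 3: pivot=5 at index 2 -> [-2, 3, 5, 7, 17]


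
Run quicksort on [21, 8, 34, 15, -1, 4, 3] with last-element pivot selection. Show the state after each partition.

Partition 1: pivot=3 at index 1 -> [-1, 3, 34, 15, 21, 4, 8]
Partition 2: pivot=8 at index 3 -> [-1, 3, 4, 8, 21, 34, 15]
Partition 3: pivot=15 at index 4 -> [-1, 3, 4, 8, 15, 34, 21]
Partition 4: pivot=21 at index 5 -> [-1, 3, 4, 8, 15, 21, 34]


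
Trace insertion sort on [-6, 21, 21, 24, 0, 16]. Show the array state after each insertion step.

First element -6 is already 'sorted'
Insert 21: shifted 0 elements -> [-6, 21, 21, 24, 0, 16]
Insert 21: shifted 0 elements -> [-6, 21, 21, 24, 0, 16]
Insert 24: shifted 0 elements -> [-6, 21, 21, 24, 0, 16]
Insert 0: shifted 3 elements -> [-6, 0, 21, 21, 24, 16]
Insert 16: shifted 3 elements -> [-6, 0, 16, 21, 21, 24]


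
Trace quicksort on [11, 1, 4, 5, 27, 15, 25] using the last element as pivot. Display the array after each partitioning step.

Partition 1: pivot=25 at index 5 -> [11, 1, 4, 5, 15, 25, 27]
Partition 2: pivot=15 at index 4 -> [11, 1, 4, 5, 15, 25, 27]
Partition 3: pivot=5 at index 2 -> [1, 4, 5, 11, 15, 25, 27]
Partition 4: pivot=4 at index 1 -> [1, 4, 5, 11, 15, 25, 27]


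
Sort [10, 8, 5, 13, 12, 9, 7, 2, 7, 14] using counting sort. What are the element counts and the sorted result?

Count array: [0, 0, 1, 0, 0, 1, 0, 2, 1, 1, 1, 0, 1, 1, 1]
(count[i] = number of elements equal to i)
Cumulative count: [0, 0, 1, 1, 1, 2, 2, 4, 5, 6, 7, 7, 8, 9, 10]
Sorted: [2, 5, 7, 7, 8, 9, 10, 12, 13, 14]


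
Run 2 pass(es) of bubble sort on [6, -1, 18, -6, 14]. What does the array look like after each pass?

After pass 1: [-1, 6, -6, 14, 18] (3 swaps)
After pass 2: [-1, -6, 6, 14, 18] (1 swaps)
Total swaps: 4


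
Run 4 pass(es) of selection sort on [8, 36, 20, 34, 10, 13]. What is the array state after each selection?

Pass 1: Select minimum 8 at index 0, swap -> [8, 36, 20, 34, 10, 13]
Pass 2: Select minimum 10 at index 4, swap -> [8, 10, 20, 34, 36, 13]
Pass 3: Select minimum 13 at index 5, swap -> [8, 10, 13, 34, 36, 20]
Pass 4: Select minimum 20 at index 5, swap -> [8, 10, 13, 20, 36, 34]


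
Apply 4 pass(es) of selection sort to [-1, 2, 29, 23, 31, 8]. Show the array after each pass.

Pass 1: Select minimum -1 at index 0, swap -> [-1, 2, 29, 23, 31, 8]
Pass 2: Select minimum 2 at index 1, swap -> [-1, 2, 29, 23, 31, 8]
Pass 3: Select minimum 8 at index 5, swap -> [-1, 2, 8, 23, 31, 29]
Pass 4: Select minimum 23 at index 3, swap -> [-1, 2, 8, 23, 31, 29]


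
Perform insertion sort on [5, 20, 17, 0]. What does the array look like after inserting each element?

First element 5 is already 'sorted'
Insert 20: shifted 0 elements -> [5, 20, 17, 0]
Insert 17: shifted 1 elements -> [5, 17, 20, 0]
Insert 0: shifted 3 elements -> [0, 5, 17, 20]


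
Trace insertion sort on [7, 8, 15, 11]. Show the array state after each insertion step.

First element 7 is already 'sorted'
Insert 8: shifted 0 elements -> [7, 8, 15, 11]
Insert 15: shifted 0 elements -> [7, 8, 15, 11]
Insert 11: shifted 1 elements -> [7, 8, 11, 15]


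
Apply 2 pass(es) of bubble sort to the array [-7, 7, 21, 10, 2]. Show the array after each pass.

After pass 1: [-7, 7, 10, 2, 21] (2 swaps)
After pass 2: [-7, 7, 2, 10, 21] (1 swaps)
Total swaps: 3


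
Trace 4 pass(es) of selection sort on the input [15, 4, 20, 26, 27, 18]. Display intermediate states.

Pass 1: Select minimum 4 at index 1, swap -> [4, 15, 20, 26, 27, 18]
Pass 2: Select minimum 15 at index 1, swap -> [4, 15, 20, 26, 27, 18]
Pass 3: Select minimum 18 at index 5, swap -> [4, 15, 18, 26, 27, 20]
Pass 4: Select minimum 20 at index 5, swap -> [4, 15, 18, 20, 27, 26]


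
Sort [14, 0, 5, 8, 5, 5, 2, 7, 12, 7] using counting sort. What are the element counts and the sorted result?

Count array: [1, 0, 1, 0, 0, 3, 0, 2, 1, 0, 0, 0, 1, 0, 1]
(count[i] = number of elements equal to i)
Cumulative count: [1, 1, 2, 2, 2, 5, 5, 7, 8, 8, 8, 8, 9, 9, 10]
Sorted: [0, 2, 5, 5, 5, 7, 7, 8, 12, 14]


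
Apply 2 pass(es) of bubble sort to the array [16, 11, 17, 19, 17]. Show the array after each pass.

After pass 1: [11, 16, 17, 17, 19] (2 swaps)
After pass 2: [11, 16, 17, 17, 19] (0 swaps)
Total swaps: 2


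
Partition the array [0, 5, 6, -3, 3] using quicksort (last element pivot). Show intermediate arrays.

Partition 1: pivot=3 at index 2 -> [0, -3, 3, 5, 6]
Partition 2: pivot=-3 at index 0 -> [-3, 0, 3, 5, 6]
Partition 3: pivot=6 at index 4 -> [-3, 0, 3, 5, 6]


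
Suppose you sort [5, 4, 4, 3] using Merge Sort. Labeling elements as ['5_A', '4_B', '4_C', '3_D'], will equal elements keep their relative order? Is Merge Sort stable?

Trace Merge Sort on the labeled array (the key is the number; the letter only tracks identity):
  Merge [5_A] + [4_B] -> [4_B, 5_A]
  Merge [4_C] + [3_D] -> [3_D, 4_C]
  Merge [4_B, 5_A] + [3_D, 4_C] -> [3_D, 4_B, 4_C, 5_A]
Final order: [3_D, 4_B, 4_C, 5_A]
Equal keys:
  value 4: originally 4_B, 4_C; after sorting 4_B, 4_C -> order preserved
All equal keys kept their original relative order. Merge Sort is stable: when the heads of the two halves are equal the merge takes from the left half first.
Answer: Stable


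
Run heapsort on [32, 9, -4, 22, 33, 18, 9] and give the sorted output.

Build heap: [33, 32, 18, 22, 9, -4, 9]
Extract 33: [32, 22, 18, 9, 9, -4, 33]
Extract 32: [22, 9, 18, -4, 9, 32, 33]
Extract 22: [18, 9, 9, -4, 22, 32, 33]
Extract 18: [9, -4, 9, 18, 22, 32, 33]
Extract 9: [9, -4, 9, 18, 22, 32, 33]
Extract 9: [-4, 9, 9, 18, 22, 32, 33]


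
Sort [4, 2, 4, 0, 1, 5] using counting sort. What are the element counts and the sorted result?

Count array: [1, 1, 1, 0, 2, 1]
(count[i] = number of elements equal to i)
Cumulative count: [1, 2, 3, 3, 5, 6]
Sorted: [0, 1, 2, 4, 4, 5]


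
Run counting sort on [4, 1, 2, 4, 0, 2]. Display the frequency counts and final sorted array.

Count array: [1, 1, 2, 0, 2]
(count[i] = number of elements equal to i)
Cumulative count: [1, 2, 4, 4, 6]
Sorted: [0, 1, 2, 2, 4, 4]


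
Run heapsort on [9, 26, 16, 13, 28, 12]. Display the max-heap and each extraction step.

Build heap: [28, 26, 16, 13, 9, 12]
Extract 28: [26, 13, 16, 12, 9, 28]
Extract 26: [16, 13, 9, 12, 26, 28]
Extract 16: [13, 12, 9, 16, 26, 28]
Extract 13: [12, 9, 13, 16, 26, 28]
Extract 12: [9, 12, 13, 16, 26, 28]


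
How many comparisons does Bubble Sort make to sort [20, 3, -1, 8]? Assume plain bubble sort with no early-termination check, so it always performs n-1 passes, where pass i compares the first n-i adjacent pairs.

Pass 1: compare adjacent pairs (0,1)..(2,3) = 3 comparison(s), 3 swap(s) -> [3, -1, 8, 20]
Pass 2: compare adjacent pairs (0,1)..(1,2) = 2 comparison(s), 1 swap(s) -> [-1, 3, 8, 20]
Pass 3: compare adjacent pairs (0,1)..(0,1) = 1 comparison(s), 0 swap(s) -> [-1, 3, 8, 20]
Total comparisons: 3 + 2 + 1 = 6


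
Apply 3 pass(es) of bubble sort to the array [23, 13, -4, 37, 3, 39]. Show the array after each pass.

After pass 1: [13, -4, 23, 3, 37, 39] (3 swaps)
After pass 2: [-4, 13, 3, 23, 37, 39] (2 swaps)
After pass 3: [-4, 3, 13, 23, 37, 39] (1 swaps)
Total swaps: 6


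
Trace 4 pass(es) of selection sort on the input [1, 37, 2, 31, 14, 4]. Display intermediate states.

Pass 1: Select minimum 1 at index 0, swap -> [1, 37, 2, 31, 14, 4]
Pass 2: Select minimum 2 at index 2, swap -> [1, 2, 37, 31, 14, 4]
Pass 3: Select minimum 4 at index 5, swap -> [1, 2, 4, 31, 14, 37]
Pass 4: Select minimum 14 at index 4, swap -> [1, 2, 4, 14, 31, 37]


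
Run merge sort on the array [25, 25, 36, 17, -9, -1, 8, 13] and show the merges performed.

Divide and conquer:
  Merge [25] + [25] -> [25, 25]
  Merge [36] + [17] -> [17, 36]
  Merge [25, 25] + [17, 36] -> [17, 25, 25, 36]
  Merge [-9] + [-1] -> [-9, -1]
  Merge [8] + [13] -> [8, 13]
  Merge [-9, -1] + [8, 13] -> [-9, -1, 8, 13]
  Merge [17, 25, 25, 36] + [-9, -1, 8, 13] -> [-9, -1, 8, 13, 17, 25, 25, 36]


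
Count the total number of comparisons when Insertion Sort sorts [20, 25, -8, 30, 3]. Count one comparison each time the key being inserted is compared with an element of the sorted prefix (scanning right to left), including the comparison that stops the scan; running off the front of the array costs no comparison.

Insert 25: 20 <= 25 (stop) = 1 comparison(s) -> [20, 25, -8, 30, 3]
Insert -8: 25 > -8 (shift), 20 > -8 (shift), reached front = 2 comparison(s) -> [-8, 20, 25, 30, 3]
Insert 30: 25 <= 30 (stop) = 1 comparison(s) -> [-8, 20, 25, 30, 3]
Insert 3: 30 > 3 (shift), 25 > 3 (shift), 20 > 3 (shift), -8 <= 3 (stop) = 4 comparison(s) -> [-8, 3, 20, 25, 30]
Total comparisons: 1 + 2 + 1 + 4 = 8


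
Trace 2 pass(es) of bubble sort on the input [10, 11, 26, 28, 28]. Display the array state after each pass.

After pass 1: [10, 11, 26, 28, 28] (0 swaps)
After pass 2: [10, 11, 26, 28, 28] (0 swaps)
Total swaps: 0


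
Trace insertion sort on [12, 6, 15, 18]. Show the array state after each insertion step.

First element 12 is already 'sorted'
Insert 6: shifted 1 elements -> [6, 12, 15, 18]
Insert 15: shifted 0 elements -> [6, 12, 15, 18]
Insert 18: shifted 0 elements -> [6, 12, 15, 18]


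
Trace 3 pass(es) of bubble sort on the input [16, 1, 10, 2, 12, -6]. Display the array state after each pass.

After pass 1: [1, 10, 2, 12, -6, 16] (5 swaps)
After pass 2: [1, 2, 10, -6, 12, 16] (2 swaps)
After pass 3: [1, 2, -6, 10, 12, 16] (1 swaps)
Total swaps: 8


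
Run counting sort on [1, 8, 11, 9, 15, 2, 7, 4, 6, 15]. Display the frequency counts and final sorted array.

Count array: [0, 1, 1, 0, 1, 0, 1, 1, 1, 1, 0, 1, 0, 0, 0, 2]
(count[i] = number of elements equal to i)
Cumulative count: [0, 1, 2, 2, 3, 3, 4, 5, 6, 7, 7, 8, 8, 8, 8, 10]
Sorted: [1, 2, 4, 6, 7, 8, 9, 11, 15, 15]


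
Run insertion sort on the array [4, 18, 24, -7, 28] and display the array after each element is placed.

First element 4 is already 'sorted'
Insert 18: shifted 0 elements -> [4, 18, 24, -7, 28]
Insert 24: shifted 0 elements -> [4, 18, 24, -7, 28]
Insert -7: shifted 3 elements -> [-7, 4, 18, 24, 28]
Insert 28: shifted 0 elements -> [-7, 4, 18, 24, 28]


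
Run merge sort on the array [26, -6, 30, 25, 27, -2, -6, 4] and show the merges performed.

Divide and conquer:
  Merge [26] + [-6] -> [-6, 26]
  Merge [30] + [25] -> [25, 30]
  Merge [-6, 26] + [25, 30] -> [-6, 25, 26, 30]
  Merge [27] + [-2] -> [-2, 27]
  Merge [-6] + [4] -> [-6, 4]
  Merge [-2, 27] + [-6, 4] -> [-6, -2, 4, 27]
  Merge [-6, 25, 26, 30] + [-6, -2, 4, 27] -> [-6, -6, -2, 4, 25, 26, 27, 30]
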